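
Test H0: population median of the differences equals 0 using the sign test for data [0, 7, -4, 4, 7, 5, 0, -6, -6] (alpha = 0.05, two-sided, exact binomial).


Step 1: Discard zero differences. Original n = 9; n_eff = number of nonzero differences = 7.
Nonzero differences (with sign): +7, -4, +4, +7, +5, -6, -6
Step 2: Count signs: positive = 4, negative = 3.
Step 3: Under H0: P(positive) = 0.5, so the number of positives S ~ Bin(7, 0.5).
Step 4: Two-sided exact p-value = sum of Bin(7,0.5) probabilities at or below the observed probability = 1.000000.
Step 5: alpha = 0.05. fail to reject H0.

n_eff = 7, pos = 4, neg = 3, p = 1.000000, fail to reject H0.


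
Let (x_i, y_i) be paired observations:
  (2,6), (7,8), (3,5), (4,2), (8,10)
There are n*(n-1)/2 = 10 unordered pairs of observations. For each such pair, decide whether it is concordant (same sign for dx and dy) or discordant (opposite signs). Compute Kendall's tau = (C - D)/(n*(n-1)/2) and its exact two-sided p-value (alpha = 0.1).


Step 1: Enumerate the 10 unordered pairs (i,j) with i<j and classify each by sign(x_j-x_i) * sign(y_j-y_i).
  (1,2):dx=+5,dy=+2->C; (1,3):dx=+1,dy=-1->D; (1,4):dx=+2,dy=-4->D; (1,5):dx=+6,dy=+4->C
  (2,3):dx=-4,dy=-3->C; (2,4):dx=-3,dy=-6->C; (2,5):dx=+1,dy=+2->C; (3,4):dx=+1,dy=-3->D
  (3,5):dx=+5,dy=+5->C; (4,5):dx=+4,dy=+8->C
Step 2: C = 7, D = 3, total pairs = 10.
Step 3: tau = (C - D)/(n(n-1)/2) = (7 - 3)/10 = 0.400000.
Step 4: Exact two-sided p-value (enumerate n! = 120 permutations of y under H0): p = 0.483333.
Step 5: alpha = 0.1. fail to reject H0.

tau_b = 0.4000 (C=7, D=3), p = 0.483333, fail to reject H0.


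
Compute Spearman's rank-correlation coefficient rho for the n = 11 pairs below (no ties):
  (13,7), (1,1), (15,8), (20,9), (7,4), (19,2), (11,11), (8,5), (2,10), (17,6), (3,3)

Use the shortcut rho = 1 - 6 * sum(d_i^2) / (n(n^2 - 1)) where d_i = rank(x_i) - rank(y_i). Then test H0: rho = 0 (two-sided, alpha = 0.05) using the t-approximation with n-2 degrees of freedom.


Step 1: Rank x and y separately (midranks; no ties here).
rank(x): 13->7, 1->1, 15->8, 20->11, 7->4, 19->10, 11->6, 8->5, 2->2, 17->9, 3->3
rank(y): 7->7, 1->1, 8->8, 9->9, 4->4, 2->2, 11->11, 5->5, 10->10, 6->6, 3->3
Step 2: d_i = R_x(i) - R_y(i); compute d_i^2.
  (7-7)^2=0, (1-1)^2=0, (8-8)^2=0, (11-9)^2=4, (4-4)^2=0, (10-2)^2=64, (6-11)^2=25, (5-5)^2=0, (2-10)^2=64, (9-6)^2=9, (3-3)^2=0
sum(d^2) = 166.
Step 3: rho = 1 - 6*166 / (11*(11^2 - 1)) = 1 - 996/1320 = 0.245455.
Step 4: Under H0, t = rho * sqrt((n-2)/(1-rho^2)) = 0.7596 ~ t(9).
Step 5: Two-sided p-value from the t-distribution with 9 df = 0.466922.
Step 6: alpha = 0.05. fail to reject H0.

rho = 0.2455, p = 0.466922, fail to reject H0 at alpha = 0.05.


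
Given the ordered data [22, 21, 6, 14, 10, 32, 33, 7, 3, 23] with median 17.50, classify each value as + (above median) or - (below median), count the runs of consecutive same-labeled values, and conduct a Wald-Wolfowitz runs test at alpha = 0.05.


Step 1: Compute median = 17.50; label A = above, B = below.
Labels in order: AABBBAABBA  (n_A = 5, n_B = 5)
Step 2: Count runs R = 5.
Step 3: Under H0 (random ordering), E[R] = 2*n_A*n_B/(n_A+n_B) + 1 = 2*5*5/10 + 1 = 6.0000.
        Var[R] = 2*n_A*n_B*(2*n_A*n_B - n_A - n_B) / ((n_A+n_B)^2 * (n_A+n_B-1)) = 2000/900 = 2.2222.
        SD[R] = 1.4907.
Step 4: Continuity-corrected z = (R + 0.5 - E[R]) / SD[R] = (5 + 0.5 - 6.0000) / 1.4907 = -0.3354.
Step 5: Two-sided p-value via normal approximation = 2*(1 - Phi(|z|)) = 0.737316.
Step 6: alpha = 0.05. fail to reject H0.

R = 5, z = -0.3354, p = 0.737316, fail to reject H0.


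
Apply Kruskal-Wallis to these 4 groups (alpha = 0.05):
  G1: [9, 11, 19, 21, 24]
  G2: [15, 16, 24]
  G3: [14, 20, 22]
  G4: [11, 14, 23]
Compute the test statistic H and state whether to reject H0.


Step 1: Combine all N = 14 observations and assign midranks.
sorted (value, group, rank): (9,G1,1), (11,G1,2.5), (11,G4,2.5), (14,G3,4.5), (14,G4,4.5), (15,G2,6), (16,G2,7), (19,G1,8), (20,G3,9), (21,G1,10), (22,G3,11), (23,G4,12), (24,G1,13.5), (24,G2,13.5)
Step 2: Sum ranks within each group.
R_1 = 35 (n_1 = 5)
R_2 = 26.5 (n_2 = 3)
R_3 = 24.5 (n_3 = 3)
R_4 = 19 (n_4 = 3)
Step 3: H = 12/(N(N+1)) * sum(R_i^2/n_i) - 3(N+1)
     = 12/(14*15) * (35^2/5 + 26.5^2/3 + 24.5^2/3 + 19^2/3) - 3*15
     = 0.057143 * 799.5 - 45
     = 0.685714.
Step 4: Ties present; correction factor C = 1 - 18/(14^3 - 14) = 0.993407. Corrected H = 0.685714 / 0.993407 = 0.690265.
Step 5: Under H0, H ~ chi^2(3); p-value = 0.875491.
Step 6: alpha = 0.05. fail to reject H0.

H = 0.6903, df = 3, p = 0.875491, fail to reject H0.


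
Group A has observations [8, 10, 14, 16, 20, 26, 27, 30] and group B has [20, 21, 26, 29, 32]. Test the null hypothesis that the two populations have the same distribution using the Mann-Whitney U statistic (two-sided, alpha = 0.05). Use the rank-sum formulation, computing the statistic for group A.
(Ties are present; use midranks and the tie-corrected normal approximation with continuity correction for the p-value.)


Step 1: Combine and sort all 13 observations; assign midranks.
sorted (value, group): (8,X), (10,X), (14,X), (16,X), (20,X), (20,Y), (21,Y), (26,X), (26,Y), (27,X), (29,Y), (30,X), (32,Y)
ranks: 8->1, 10->2, 14->3, 16->4, 20->5.5, 20->5.5, 21->7, 26->8.5, 26->8.5, 27->10, 29->11, 30->12, 32->13
Step 2: Rank sum for X: R1 = 1 + 2 + 3 + 4 + 5.5 + 8.5 + 10 + 12 = 46.
Step 3: U_X = R1 - n1(n1+1)/2 = 46 - 8*9/2 = 46 - 36 = 10.
       U_Y = n1*n2 - U_X = 40 - 10 = 30.
Step 4: Ties are present, so use the tie-corrected normal approximation (with continuity correction) for the p-value.
Step 5: p-value = 0.163169; compare to alpha = 0.05. fail to reject H0.

U_X = 10, p = 0.163169, fail to reject H0 at alpha = 0.05.


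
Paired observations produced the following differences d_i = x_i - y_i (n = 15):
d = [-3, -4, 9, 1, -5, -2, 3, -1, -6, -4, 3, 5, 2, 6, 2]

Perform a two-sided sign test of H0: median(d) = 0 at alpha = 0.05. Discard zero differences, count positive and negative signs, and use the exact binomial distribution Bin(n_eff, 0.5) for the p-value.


Step 1: Discard zero differences. Original n = 15; n_eff = number of nonzero differences = 15.
Nonzero differences (with sign): -3, -4, +9, +1, -5, -2, +3, -1, -6, -4, +3, +5, +2, +6, +2
Step 2: Count signs: positive = 8, negative = 7.
Step 3: Under H0: P(positive) = 0.5, so the number of positives S ~ Bin(15, 0.5).
Step 4: Two-sided exact p-value = sum of Bin(15,0.5) probabilities at or below the observed probability = 1.000000.
Step 5: alpha = 0.05. fail to reject H0.

n_eff = 15, pos = 8, neg = 7, p = 1.000000, fail to reject H0.


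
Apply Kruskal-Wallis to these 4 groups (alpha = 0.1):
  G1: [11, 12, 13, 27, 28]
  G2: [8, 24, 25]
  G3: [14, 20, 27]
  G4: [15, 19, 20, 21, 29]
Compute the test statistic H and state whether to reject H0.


Step 1: Combine all N = 16 observations and assign midranks.
sorted (value, group, rank): (8,G2,1), (11,G1,2), (12,G1,3), (13,G1,4), (14,G3,5), (15,G4,6), (19,G4,7), (20,G3,8.5), (20,G4,8.5), (21,G4,10), (24,G2,11), (25,G2,12), (27,G1,13.5), (27,G3,13.5), (28,G1,15), (29,G4,16)
Step 2: Sum ranks within each group.
R_1 = 37.5 (n_1 = 5)
R_2 = 24 (n_2 = 3)
R_3 = 27 (n_3 = 3)
R_4 = 47.5 (n_4 = 5)
Step 3: H = 12/(N(N+1)) * sum(R_i^2/n_i) - 3(N+1)
     = 12/(16*17) * (37.5^2/5 + 24^2/3 + 27^2/3 + 47.5^2/5) - 3*17
     = 0.044118 * 1167.5 - 51
     = 0.507353.
Step 4: Ties present; correction factor C = 1 - 12/(16^3 - 16) = 0.997059. Corrected H = 0.507353 / 0.997059 = 0.508850.
Step 5: Under H0, H ~ chi^2(3); p-value = 0.916943.
Step 6: alpha = 0.1. fail to reject H0.

H = 0.5088, df = 3, p = 0.916943, fail to reject H0.


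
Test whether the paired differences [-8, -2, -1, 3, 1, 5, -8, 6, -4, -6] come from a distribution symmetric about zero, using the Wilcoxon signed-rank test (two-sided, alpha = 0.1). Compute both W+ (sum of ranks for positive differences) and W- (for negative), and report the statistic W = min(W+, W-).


Step 1: Drop any zero differences (none here) and take |d_i|.
|d| = [8, 2, 1, 3, 1, 5, 8, 6, 4, 6]
Step 2: Midrank |d_i| (ties get averaged ranks).
ranks: |8|->9.5, |2|->3, |1|->1.5, |3|->4, |1|->1.5, |5|->6, |8|->9.5, |6|->7.5, |4|->5, |6|->7.5
Step 3: Attach original signs; sum ranks with positive sign and with negative sign.
W+ = 4 + 1.5 + 6 + 7.5 = 19
W- = 9.5 + 3 + 1.5 + 9.5 + 5 + 7.5 = 36
(Check: W+ + W- = 55 should equal n(n+1)/2 = 55.)
Step 4: Test statistic W = min(W+, W-) = 19.
Step 5: Ties in |d|, so use the tie-corrected normal approximation.
        E[W] = n(n+1)/4 = 10*11/4 = 27.5.
        Tie groups: |d|=1 (t=2), |d|=6 (t=2), |d|=8 (t=2); sum(t^3 - t) = 18.
        Var[W] = n(n+1)(2n+1)/24 - sum(t^3-t)/48 = 2310/24 - 18/48 = 95.875.
        z = (W - E[W]) / sqrt(Var[W]) = (19 - 27.5) / 9.7916 = -0.8681.
        Two-sided p = 2*Phi(z) = 0.385343.
Step 6: alpha = 0.1. fail to reject H0.

W+ = 19, W- = 36, W = min = 19, p = 0.385343, fail to reject H0.


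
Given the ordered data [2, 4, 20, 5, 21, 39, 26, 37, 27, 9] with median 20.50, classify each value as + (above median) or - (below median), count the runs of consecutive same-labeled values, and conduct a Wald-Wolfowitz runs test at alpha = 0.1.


Step 1: Compute median = 20.50; label A = above, B = below.
Labels in order: BBBBAAAAAB  (n_A = 5, n_B = 5)
Step 2: Count runs R = 3.
Step 3: Under H0 (random ordering), E[R] = 2*n_A*n_B/(n_A+n_B) + 1 = 2*5*5/10 + 1 = 6.0000.
        Var[R] = 2*n_A*n_B*(2*n_A*n_B - n_A - n_B) / ((n_A+n_B)^2 * (n_A+n_B-1)) = 2000/900 = 2.2222.
        SD[R] = 1.4907.
Step 4: Continuity-corrected z = (R + 0.5 - E[R]) / SD[R] = (3 + 0.5 - 6.0000) / 1.4907 = -1.6771.
Step 5: Two-sided p-value via normal approximation = 2*(1 - Phi(|z|)) = 0.093533.
Step 6: alpha = 0.1. reject H0.

R = 3, z = -1.6771, p = 0.093533, reject H0.


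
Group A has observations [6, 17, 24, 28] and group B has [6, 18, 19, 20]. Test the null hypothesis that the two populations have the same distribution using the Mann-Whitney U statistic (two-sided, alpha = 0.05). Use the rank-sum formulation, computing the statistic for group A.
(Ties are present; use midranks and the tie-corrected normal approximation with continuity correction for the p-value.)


Step 1: Combine and sort all 8 observations; assign midranks.
sorted (value, group): (6,X), (6,Y), (17,X), (18,Y), (19,Y), (20,Y), (24,X), (28,X)
ranks: 6->1.5, 6->1.5, 17->3, 18->4, 19->5, 20->6, 24->7, 28->8
Step 2: Rank sum for X: R1 = 1.5 + 3 + 7 + 8 = 19.5.
Step 3: U_X = R1 - n1(n1+1)/2 = 19.5 - 4*5/2 = 19.5 - 10 = 9.5.
       U_Y = n1*n2 - U_X = 16 - 9.5 = 6.5.
Step 4: Ties are present, so use the tie-corrected normal approximation (with continuity correction) for the p-value.
Step 5: p-value = 0.771503; compare to alpha = 0.05. fail to reject H0.

U_X = 9.5, p = 0.771503, fail to reject H0 at alpha = 0.05.


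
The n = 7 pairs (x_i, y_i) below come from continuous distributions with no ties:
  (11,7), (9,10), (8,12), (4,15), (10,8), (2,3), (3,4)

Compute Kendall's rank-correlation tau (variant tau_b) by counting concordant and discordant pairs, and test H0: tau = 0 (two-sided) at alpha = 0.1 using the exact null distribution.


Step 1: Enumerate the 21 unordered pairs (i,j) with i<j and classify each by sign(x_j-x_i) * sign(y_j-y_i).
  (1,2):dx=-2,dy=+3->D; (1,3):dx=-3,dy=+5->D; (1,4):dx=-7,dy=+8->D; (1,5):dx=-1,dy=+1->D
  (1,6):dx=-9,dy=-4->C; (1,7):dx=-8,dy=-3->C; (2,3):dx=-1,dy=+2->D; (2,4):dx=-5,dy=+5->D
  (2,5):dx=+1,dy=-2->D; (2,6):dx=-7,dy=-7->C; (2,7):dx=-6,dy=-6->C; (3,4):dx=-4,dy=+3->D
  (3,5):dx=+2,dy=-4->D; (3,6):dx=-6,dy=-9->C; (3,7):dx=-5,dy=-8->C; (4,5):dx=+6,dy=-7->D
  (4,6):dx=-2,dy=-12->C; (4,7):dx=-1,dy=-11->C; (5,6):dx=-8,dy=-5->C; (5,7):dx=-7,dy=-4->C
  (6,7):dx=+1,dy=+1->C
Step 2: C = 11, D = 10, total pairs = 21.
Step 3: tau = (C - D)/(n(n-1)/2) = (11 - 10)/21 = 0.047619.
Step 4: Exact two-sided p-value (enumerate n! = 5040 permutations of y under H0): p = 1.000000.
Step 5: alpha = 0.1. fail to reject H0.

tau_b = 0.0476 (C=11, D=10), p = 1.000000, fail to reject H0.


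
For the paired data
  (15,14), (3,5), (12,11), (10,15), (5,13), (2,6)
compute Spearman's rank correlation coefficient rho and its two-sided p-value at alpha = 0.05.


Step 1: Rank x and y separately (midranks; no ties here).
rank(x): 15->6, 3->2, 12->5, 10->4, 5->3, 2->1
rank(y): 14->5, 5->1, 11->3, 15->6, 13->4, 6->2
Step 2: d_i = R_x(i) - R_y(i); compute d_i^2.
  (6-5)^2=1, (2-1)^2=1, (5-3)^2=4, (4-6)^2=4, (3-4)^2=1, (1-2)^2=1
sum(d^2) = 12.
Step 3: rho = 1 - 6*12 / (6*(6^2 - 1)) = 1 - 72/210 = 0.657143.
Step 4: Under H0, t = rho * sqrt((n-2)/(1-rho^2)) = 1.7436 ~ t(4).
Step 5: Two-sided p-value from the t-distribution with 4 df = 0.156175.
Step 6: alpha = 0.05. fail to reject H0.

rho = 0.6571, p = 0.156175, fail to reject H0 at alpha = 0.05.


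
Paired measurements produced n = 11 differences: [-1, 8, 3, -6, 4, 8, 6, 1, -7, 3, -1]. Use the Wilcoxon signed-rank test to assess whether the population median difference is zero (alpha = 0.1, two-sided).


Step 1: Drop any zero differences (none here) and take |d_i|.
|d| = [1, 8, 3, 6, 4, 8, 6, 1, 7, 3, 1]
Step 2: Midrank |d_i| (ties get averaged ranks).
ranks: |1|->2, |8|->10.5, |3|->4.5, |6|->7.5, |4|->6, |8|->10.5, |6|->7.5, |1|->2, |7|->9, |3|->4.5, |1|->2
Step 3: Attach original signs; sum ranks with positive sign and with negative sign.
W+ = 10.5 + 4.5 + 6 + 10.5 + 7.5 + 2 + 4.5 = 45.5
W- = 2 + 7.5 + 9 + 2 = 20.5
(Check: W+ + W- = 66 should equal n(n+1)/2 = 66.)
Step 4: Test statistic W = min(W+, W-) = 20.5.
Step 5: Ties in |d|, so use the tie-corrected normal approximation.
        E[W] = n(n+1)/4 = 11*12/4 = 33.
        Tie groups: |d|=1 (t=3), |d|=3 (t=2), |d|=6 (t=2), |d|=8 (t=2); sum(t^3 - t) = 42.
        Var[W] = n(n+1)(2n+1)/24 - sum(t^3-t)/48 = 3036/24 - 42/48 = 125.625.
        z = (W - E[W]) / sqrt(Var[W]) = (20.5 - 33) / 11.2083 = -1.1152.
        Two-sided p = 2*Phi(z) = 0.264744.
Step 6: alpha = 0.1. fail to reject H0.

W+ = 45.5, W- = 20.5, W = min = 20.5, p = 0.264744, fail to reject H0.


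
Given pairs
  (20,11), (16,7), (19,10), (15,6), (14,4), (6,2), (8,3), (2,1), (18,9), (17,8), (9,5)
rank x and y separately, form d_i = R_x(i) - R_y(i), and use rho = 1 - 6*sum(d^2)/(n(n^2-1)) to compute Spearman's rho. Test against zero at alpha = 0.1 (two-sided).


Step 1: Rank x and y separately (midranks; no ties here).
rank(x): 20->11, 16->7, 19->10, 15->6, 14->5, 6->2, 8->3, 2->1, 18->9, 17->8, 9->4
rank(y): 11->11, 7->7, 10->10, 6->6, 4->4, 2->2, 3->3, 1->1, 9->9, 8->8, 5->5
Step 2: d_i = R_x(i) - R_y(i); compute d_i^2.
  (11-11)^2=0, (7-7)^2=0, (10-10)^2=0, (6-6)^2=0, (5-4)^2=1, (2-2)^2=0, (3-3)^2=0, (1-1)^2=0, (9-9)^2=0, (8-8)^2=0, (4-5)^2=1
sum(d^2) = 2.
Step 3: rho = 1 - 6*2 / (11*(11^2 - 1)) = 1 - 12/1320 = 0.990909.
Step 4: Under H0, t = rho * sqrt((n-2)/(1-rho^2)) = 22.0966 ~ t(9).
Step 5: Two-sided p-value from the t-distribution with 9 df = 0.000000.
Step 6: alpha = 0.1. reject H0.

rho = 0.9909, p = 0.000000, reject H0 at alpha = 0.1.


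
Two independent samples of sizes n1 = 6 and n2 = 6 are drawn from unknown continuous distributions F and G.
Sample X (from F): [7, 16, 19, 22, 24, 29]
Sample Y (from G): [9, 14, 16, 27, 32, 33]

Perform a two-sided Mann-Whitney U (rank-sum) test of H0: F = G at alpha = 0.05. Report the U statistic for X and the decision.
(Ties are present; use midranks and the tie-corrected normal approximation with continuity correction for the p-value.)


Step 1: Combine and sort all 12 observations; assign midranks.
sorted (value, group): (7,X), (9,Y), (14,Y), (16,X), (16,Y), (19,X), (22,X), (24,X), (27,Y), (29,X), (32,Y), (33,Y)
ranks: 7->1, 9->2, 14->3, 16->4.5, 16->4.5, 19->6, 22->7, 24->8, 27->9, 29->10, 32->11, 33->12
Step 2: Rank sum for X: R1 = 1 + 4.5 + 6 + 7 + 8 + 10 = 36.5.
Step 3: U_X = R1 - n1(n1+1)/2 = 36.5 - 6*7/2 = 36.5 - 21 = 15.5.
       U_Y = n1*n2 - U_X = 36 - 15.5 = 20.5.
Step 4: Ties are present, so use the tie-corrected normal approximation (with continuity correction) for the p-value.
Step 5: p-value = 0.748349; compare to alpha = 0.05. fail to reject H0.

U_X = 15.5, p = 0.748349, fail to reject H0 at alpha = 0.05.


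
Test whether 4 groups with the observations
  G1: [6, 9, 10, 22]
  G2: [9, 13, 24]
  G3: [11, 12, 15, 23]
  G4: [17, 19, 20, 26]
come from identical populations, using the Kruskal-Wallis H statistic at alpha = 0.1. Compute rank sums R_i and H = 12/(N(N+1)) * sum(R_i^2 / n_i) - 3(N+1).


Step 1: Combine all N = 15 observations and assign midranks.
sorted (value, group, rank): (6,G1,1), (9,G1,2.5), (9,G2,2.5), (10,G1,4), (11,G3,5), (12,G3,6), (13,G2,7), (15,G3,8), (17,G4,9), (19,G4,10), (20,G4,11), (22,G1,12), (23,G3,13), (24,G2,14), (26,G4,15)
Step 2: Sum ranks within each group.
R_1 = 19.5 (n_1 = 4)
R_2 = 23.5 (n_2 = 3)
R_3 = 32 (n_3 = 4)
R_4 = 45 (n_4 = 4)
Step 3: H = 12/(N(N+1)) * sum(R_i^2/n_i) - 3(N+1)
     = 12/(15*16) * (19.5^2/4 + 23.5^2/3 + 32^2/4 + 45^2/4) - 3*16
     = 0.050000 * 1041.4 - 48
     = 4.069792.
Step 4: Ties present; correction factor C = 1 - 6/(15^3 - 15) = 0.998214. Corrected H = 4.069792 / 0.998214 = 4.077072.
Step 5: Under H0, H ~ chi^2(3); p-value = 0.253261.
Step 6: alpha = 0.1. fail to reject H0.

H = 4.0771, df = 3, p = 0.253261, fail to reject H0.


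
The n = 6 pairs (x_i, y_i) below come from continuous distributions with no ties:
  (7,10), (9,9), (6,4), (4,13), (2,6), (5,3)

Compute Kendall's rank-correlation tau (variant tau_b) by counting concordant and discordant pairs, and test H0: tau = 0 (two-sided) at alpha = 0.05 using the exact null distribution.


Step 1: Enumerate the 15 unordered pairs (i,j) with i<j and classify each by sign(x_j-x_i) * sign(y_j-y_i).
  (1,2):dx=+2,dy=-1->D; (1,3):dx=-1,dy=-6->C; (1,4):dx=-3,dy=+3->D; (1,5):dx=-5,dy=-4->C
  (1,6):dx=-2,dy=-7->C; (2,3):dx=-3,dy=-5->C; (2,4):dx=-5,dy=+4->D; (2,5):dx=-7,dy=-3->C
  (2,6):dx=-4,dy=-6->C; (3,4):dx=-2,dy=+9->D; (3,5):dx=-4,dy=+2->D; (3,6):dx=-1,dy=-1->C
  (4,5):dx=-2,dy=-7->C; (4,6):dx=+1,dy=-10->D; (5,6):dx=+3,dy=-3->D
Step 2: C = 8, D = 7, total pairs = 15.
Step 3: tau = (C - D)/(n(n-1)/2) = (8 - 7)/15 = 0.066667.
Step 4: Exact two-sided p-value (enumerate n! = 720 permutations of y under H0): p = 1.000000.
Step 5: alpha = 0.05. fail to reject H0.

tau_b = 0.0667 (C=8, D=7), p = 1.000000, fail to reject H0.


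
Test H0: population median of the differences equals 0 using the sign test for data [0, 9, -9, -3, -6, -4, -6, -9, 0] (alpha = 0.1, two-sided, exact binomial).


Step 1: Discard zero differences. Original n = 9; n_eff = number of nonzero differences = 7.
Nonzero differences (with sign): +9, -9, -3, -6, -4, -6, -9
Step 2: Count signs: positive = 1, negative = 6.
Step 3: Under H0: P(positive) = 0.5, so the number of positives S ~ Bin(7, 0.5).
Step 4: Two-sided exact p-value = sum of Bin(7,0.5) probabilities at or below the observed probability = 0.125000.
Step 5: alpha = 0.1. fail to reject H0.

n_eff = 7, pos = 1, neg = 6, p = 0.125000, fail to reject H0.


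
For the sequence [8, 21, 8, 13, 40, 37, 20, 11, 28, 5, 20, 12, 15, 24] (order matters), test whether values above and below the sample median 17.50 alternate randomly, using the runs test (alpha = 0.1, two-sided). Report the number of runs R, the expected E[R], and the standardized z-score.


Step 1: Compute median = 17.50; label A = above, B = below.
Labels in order: BABBAAABABABBA  (n_A = 7, n_B = 7)
Step 2: Count runs R = 10.
Step 3: Under H0 (random ordering), E[R] = 2*n_A*n_B/(n_A+n_B) + 1 = 2*7*7/14 + 1 = 8.0000.
        Var[R] = 2*n_A*n_B*(2*n_A*n_B - n_A - n_B) / ((n_A+n_B)^2 * (n_A+n_B-1)) = 8232/2548 = 3.2308.
        SD[R] = 1.7974.
Step 4: Continuity-corrected z = (R - 0.5 - E[R]) / SD[R] = (10 - 0.5 - 8.0000) / 1.7974 = 0.8345.
Step 5: Two-sided p-value via normal approximation = 2*(1 - Phi(|z|)) = 0.403986.
Step 6: alpha = 0.1. fail to reject H0.

R = 10, z = 0.8345, p = 0.403986, fail to reject H0.


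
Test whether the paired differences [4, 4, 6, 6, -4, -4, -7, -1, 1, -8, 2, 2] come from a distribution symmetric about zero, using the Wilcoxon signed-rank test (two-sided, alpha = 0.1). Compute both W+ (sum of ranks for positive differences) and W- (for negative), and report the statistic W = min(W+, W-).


Step 1: Drop any zero differences (none here) and take |d_i|.
|d| = [4, 4, 6, 6, 4, 4, 7, 1, 1, 8, 2, 2]
Step 2: Midrank |d_i| (ties get averaged ranks).
ranks: |4|->6.5, |4|->6.5, |6|->9.5, |6|->9.5, |4|->6.5, |4|->6.5, |7|->11, |1|->1.5, |1|->1.5, |8|->12, |2|->3.5, |2|->3.5
Step 3: Attach original signs; sum ranks with positive sign and with negative sign.
W+ = 6.5 + 6.5 + 9.5 + 9.5 + 1.5 + 3.5 + 3.5 = 40.5
W- = 6.5 + 6.5 + 11 + 1.5 + 12 = 37.5
(Check: W+ + W- = 78 should equal n(n+1)/2 = 78.)
Step 4: Test statistic W = min(W+, W-) = 37.5.
Step 5: Ties in |d|, so use the tie-corrected normal approximation.
        E[W] = n(n+1)/4 = 12*13/4 = 39.
        Tie groups: |d|=1 (t=2), |d|=2 (t=2), |d|=4 (t=4), |d|=6 (t=2); sum(t^3 - t) = 78.
        Var[W] = n(n+1)(2n+1)/24 - sum(t^3-t)/48 = 3900/24 - 78/48 = 160.875.
        z = (W - E[W]) / sqrt(Var[W]) = (37.5 - 39) / 12.6837 = -0.1183.
        Two-sided p = 2*Phi(z) = 0.905860.
Step 6: alpha = 0.1. fail to reject H0.

W+ = 40.5, W- = 37.5, W = min = 37.5, p = 0.905860, fail to reject H0.


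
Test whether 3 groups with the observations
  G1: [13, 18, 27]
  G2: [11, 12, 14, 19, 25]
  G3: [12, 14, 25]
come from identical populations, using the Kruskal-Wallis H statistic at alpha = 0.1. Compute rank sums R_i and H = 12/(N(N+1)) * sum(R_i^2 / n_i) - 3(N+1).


Step 1: Combine all N = 11 observations and assign midranks.
sorted (value, group, rank): (11,G2,1), (12,G2,2.5), (12,G3,2.5), (13,G1,4), (14,G2,5.5), (14,G3,5.5), (18,G1,7), (19,G2,8), (25,G2,9.5), (25,G3,9.5), (27,G1,11)
Step 2: Sum ranks within each group.
R_1 = 22 (n_1 = 3)
R_2 = 26.5 (n_2 = 5)
R_3 = 17.5 (n_3 = 3)
Step 3: H = 12/(N(N+1)) * sum(R_i^2/n_i) - 3(N+1)
     = 12/(11*12) * (22^2/3 + 26.5^2/5 + 17.5^2/3) - 3*12
     = 0.090909 * 403.867 - 36
     = 0.715152.
Step 4: Ties present; correction factor C = 1 - 18/(11^3 - 11) = 0.986364. Corrected H = 0.715152 / 0.986364 = 0.725038.
Step 5: Under H0, H ~ chi^2(2); p-value = 0.695921.
Step 6: alpha = 0.1. fail to reject H0.

H = 0.7250, df = 2, p = 0.695921, fail to reject H0.


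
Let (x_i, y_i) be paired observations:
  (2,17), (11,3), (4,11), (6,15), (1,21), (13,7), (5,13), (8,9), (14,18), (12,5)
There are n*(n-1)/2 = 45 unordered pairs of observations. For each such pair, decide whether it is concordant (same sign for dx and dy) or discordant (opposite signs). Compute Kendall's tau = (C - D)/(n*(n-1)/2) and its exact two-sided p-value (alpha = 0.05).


Step 1: Enumerate the 45 unordered pairs (i,j) with i<j and classify each by sign(x_j-x_i) * sign(y_j-y_i).
  (1,2):dx=+9,dy=-14->D; (1,3):dx=+2,dy=-6->D; (1,4):dx=+4,dy=-2->D; (1,5):dx=-1,dy=+4->D
  (1,6):dx=+11,dy=-10->D; (1,7):dx=+3,dy=-4->D; (1,8):dx=+6,dy=-8->D; (1,9):dx=+12,dy=+1->C
  (1,10):dx=+10,dy=-12->D; (2,3):dx=-7,dy=+8->D; (2,4):dx=-5,dy=+12->D; (2,5):dx=-10,dy=+18->D
  (2,6):dx=+2,dy=+4->C; (2,7):dx=-6,dy=+10->D; (2,8):dx=-3,dy=+6->D; (2,9):dx=+3,dy=+15->C
  (2,10):dx=+1,dy=+2->C; (3,4):dx=+2,dy=+4->C; (3,5):dx=-3,dy=+10->D; (3,6):dx=+9,dy=-4->D
  (3,7):dx=+1,dy=+2->C; (3,8):dx=+4,dy=-2->D; (3,9):dx=+10,dy=+7->C; (3,10):dx=+8,dy=-6->D
  (4,5):dx=-5,dy=+6->D; (4,6):dx=+7,dy=-8->D; (4,7):dx=-1,dy=-2->C; (4,8):dx=+2,dy=-6->D
  (4,9):dx=+8,dy=+3->C; (4,10):dx=+6,dy=-10->D; (5,6):dx=+12,dy=-14->D; (5,7):dx=+4,dy=-8->D
  (5,8):dx=+7,dy=-12->D; (5,9):dx=+13,dy=-3->D; (5,10):dx=+11,dy=-16->D; (6,7):dx=-8,dy=+6->D
  (6,8):dx=-5,dy=+2->D; (6,9):dx=+1,dy=+11->C; (6,10):dx=-1,dy=-2->C; (7,8):dx=+3,dy=-4->D
  (7,9):dx=+9,dy=+5->C; (7,10):dx=+7,dy=-8->D; (8,9):dx=+6,dy=+9->C; (8,10):dx=+4,dy=-4->D
  (9,10):dx=-2,dy=-13->C
Step 2: C = 14, D = 31, total pairs = 45.
Step 3: tau = (C - D)/(n(n-1)/2) = (14 - 31)/45 = -0.377778.
Step 4: Exact two-sided p-value (enumerate n! = 3628800 permutations of y under H0): p = 0.155742.
Step 5: alpha = 0.05. fail to reject H0.

tau_b = -0.3778 (C=14, D=31), p = 0.155742, fail to reject H0.


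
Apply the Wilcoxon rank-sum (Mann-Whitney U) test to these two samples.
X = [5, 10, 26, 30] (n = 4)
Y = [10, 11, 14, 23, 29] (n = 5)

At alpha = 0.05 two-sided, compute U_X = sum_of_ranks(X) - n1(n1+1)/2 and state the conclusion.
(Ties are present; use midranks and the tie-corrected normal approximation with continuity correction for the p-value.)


Step 1: Combine and sort all 9 observations; assign midranks.
sorted (value, group): (5,X), (10,X), (10,Y), (11,Y), (14,Y), (23,Y), (26,X), (29,Y), (30,X)
ranks: 5->1, 10->2.5, 10->2.5, 11->4, 14->5, 23->6, 26->7, 29->8, 30->9
Step 2: Rank sum for X: R1 = 1 + 2.5 + 7 + 9 = 19.5.
Step 3: U_X = R1 - n1(n1+1)/2 = 19.5 - 4*5/2 = 19.5 - 10 = 9.5.
       U_Y = n1*n2 - U_X = 20 - 9.5 = 10.5.
Step 4: Ties are present, so use the tie-corrected normal approximation (with continuity correction) for the p-value.
Step 5: p-value = 1.000000; compare to alpha = 0.05. fail to reject H0.

U_X = 9.5, p = 1.000000, fail to reject H0 at alpha = 0.05.


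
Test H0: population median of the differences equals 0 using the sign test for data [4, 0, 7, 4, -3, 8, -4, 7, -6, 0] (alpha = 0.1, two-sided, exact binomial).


Step 1: Discard zero differences. Original n = 10; n_eff = number of nonzero differences = 8.
Nonzero differences (with sign): +4, +7, +4, -3, +8, -4, +7, -6
Step 2: Count signs: positive = 5, negative = 3.
Step 3: Under H0: P(positive) = 0.5, so the number of positives S ~ Bin(8, 0.5).
Step 4: Two-sided exact p-value = sum of Bin(8,0.5) probabilities at or below the observed probability = 0.726562.
Step 5: alpha = 0.1. fail to reject H0.

n_eff = 8, pos = 5, neg = 3, p = 0.726562, fail to reject H0.


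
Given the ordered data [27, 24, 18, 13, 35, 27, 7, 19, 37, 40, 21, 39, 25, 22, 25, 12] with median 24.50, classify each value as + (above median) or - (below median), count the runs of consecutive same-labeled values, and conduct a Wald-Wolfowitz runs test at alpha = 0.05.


Step 1: Compute median = 24.50; label A = above, B = below.
Labels in order: ABBBAABBAABAABAB  (n_A = 8, n_B = 8)
Step 2: Count runs R = 10.
Step 3: Under H0 (random ordering), E[R] = 2*n_A*n_B/(n_A+n_B) + 1 = 2*8*8/16 + 1 = 9.0000.
        Var[R] = 2*n_A*n_B*(2*n_A*n_B - n_A - n_B) / ((n_A+n_B)^2 * (n_A+n_B-1)) = 14336/3840 = 3.7333.
        SD[R] = 1.9322.
Step 4: Continuity-corrected z = (R - 0.5 - E[R]) / SD[R] = (10 - 0.5 - 9.0000) / 1.9322 = 0.2588.
Step 5: Two-sided p-value via normal approximation = 2*(1 - Phi(|z|)) = 0.795809.
Step 6: alpha = 0.05. fail to reject H0.

R = 10, z = 0.2588, p = 0.795809, fail to reject H0.


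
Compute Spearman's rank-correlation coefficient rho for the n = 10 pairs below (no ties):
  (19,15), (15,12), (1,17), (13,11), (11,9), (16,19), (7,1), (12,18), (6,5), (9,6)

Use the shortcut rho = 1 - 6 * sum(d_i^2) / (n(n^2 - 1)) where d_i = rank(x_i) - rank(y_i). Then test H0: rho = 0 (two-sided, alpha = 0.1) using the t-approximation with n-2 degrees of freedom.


Step 1: Rank x and y separately (midranks; no ties here).
rank(x): 19->10, 15->8, 1->1, 13->7, 11->5, 16->9, 7->3, 12->6, 6->2, 9->4
rank(y): 15->7, 12->6, 17->8, 11->5, 9->4, 19->10, 1->1, 18->9, 5->2, 6->3
Step 2: d_i = R_x(i) - R_y(i); compute d_i^2.
  (10-7)^2=9, (8-6)^2=4, (1-8)^2=49, (7-5)^2=4, (5-4)^2=1, (9-10)^2=1, (3-1)^2=4, (6-9)^2=9, (2-2)^2=0, (4-3)^2=1
sum(d^2) = 82.
Step 3: rho = 1 - 6*82 / (10*(10^2 - 1)) = 1 - 492/990 = 0.503030.
Step 4: Under H0, t = rho * sqrt((n-2)/(1-rho^2)) = 1.6462 ~ t(8).
Step 5: Two-sided p-value from the t-distribution with 8 df = 0.138334.
Step 6: alpha = 0.1. fail to reject H0.

rho = 0.5030, p = 0.138334, fail to reject H0 at alpha = 0.1.


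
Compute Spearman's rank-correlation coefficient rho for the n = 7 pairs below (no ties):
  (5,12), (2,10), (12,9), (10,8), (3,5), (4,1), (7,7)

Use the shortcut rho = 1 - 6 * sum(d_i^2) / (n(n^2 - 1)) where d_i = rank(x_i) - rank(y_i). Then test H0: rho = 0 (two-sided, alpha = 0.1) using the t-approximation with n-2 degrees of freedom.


Step 1: Rank x and y separately (midranks; no ties here).
rank(x): 5->4, 2->1, 12->7, 10->6, 3->2, 4->3, 7->5
rank(y): 12->7, 10->6, 9->5, 8->4, 5->2, 1->1, 7->3
Step 2: d_i = R_x(i) - R_y(i); compute d_i^2.
  (4-7)^2=9, (1-6)^2=25, (7-5)^2=4, (6-4)^2=4, (2-2)^2=0, (3-1)^2=4, (5-3)^2=4
sum(d^2) = 50.
Step 3: rho = 1 - 6*50 / (7*(7^2 - 1)) = 1 - 300/336 = 0.107143.
Step 4: Under H0, t = rho * sqrt((n-2)/(1-rho^2)) = 0.2410 ~ t(5).
Step 5: Two-sided p-value from the t-distribution with 5 df = 0.819151.
Step 6: alpha = 0.1. fail to reject H0.

rho = 0.1071, p = 0.819151, fail to reject H0 at alpha = 0.1.


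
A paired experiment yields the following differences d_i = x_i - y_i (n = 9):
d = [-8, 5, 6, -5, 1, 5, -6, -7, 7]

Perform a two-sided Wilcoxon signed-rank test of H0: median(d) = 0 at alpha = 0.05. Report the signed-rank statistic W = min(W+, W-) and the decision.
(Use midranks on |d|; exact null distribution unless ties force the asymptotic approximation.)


Step 1: Drop any zero differences (none here) and take |d_i|.
|d| = [8, 5, 6, 5, 1, 5, 6, 7, 7]
Step 2: Midrank |d_i| (ties get averaged ranks).
ranks: |8|->9, |5|->3, |6|->5.5, |5|->3, |1|->1, |5|->3, |6|->5.5, |7|->7.5, |7|->7.5
Step 3: Attach original signs; sum ranks with positive sign and with negative sign.
W+ = 3 + 5.5 + 1 + 3 + 7.5 = 20
W- = 9 + 3 + 5.5 + 7.5 = 25
(Check: W+ + W- = 45 should equal n(n+1)/2 = 45.)
Step 4: Test statistic W = min(W+, W-) = 20.
Step 5: Ties in |d|, so use the tie-corrected normal approximation.
        E[W] = n(n+1)/4 = 9*10/4 = 22.5.
        Tie groups: |d|=5 (t=3), |d|=6 (t=2), |d|=7 (t=2); sum(t^3 - t) = 36.
        Var[W] = n(n+1)(2n+1)/24 - sum(t^3-t)/48 = 1710/24 - 36/48 = 70.5.
        z = (W - E[W]) / sqrt(Var[W]) = (20 - 22.5) / 8.3964 = -0.2977.
        Two-sided p = 2*Phi(z) = 0.765897.
Step 6: alpha = 0.05. fail to reject H0.

W+ = 20, W- = 25, W = min = 20, p = 0.765897, fail to reject H0.


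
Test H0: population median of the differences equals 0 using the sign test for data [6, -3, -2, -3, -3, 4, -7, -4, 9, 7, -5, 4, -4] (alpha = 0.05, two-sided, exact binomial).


Step 1: Discard zero differences. Original n = 13; n_eff = number of nonzero differences = 13.
Nonzero differences (with sign): +6, -3, -2, -3, -3, +4, -7, -4, +9, +7, -5, +4, -4
Step 2: Count signs: positive = 5, negative = 8.
Step 3: Under H0: P(positive) = 0.5, so the number of positives S ~ Bin(13, 0.5).
Step 4: Two-sided exact p-value = sum of Bin(13,0.5) probabilities at or below the observed probability = 0.581055.
Step 5: alpha = 0.05. fail to reject H0.

n_eff = 13, pos = 5, neg = 8, p = 0.581055, fail to reject H0.


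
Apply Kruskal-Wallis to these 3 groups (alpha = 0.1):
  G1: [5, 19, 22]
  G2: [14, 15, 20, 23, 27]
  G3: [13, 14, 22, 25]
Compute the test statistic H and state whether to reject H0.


Step 1: Combine all N = 12 observations and assign midranks.
sorted (value, group, rank): (5,G1,1), (13,G3,2), (14,G2,3.5), (14,G3,3.5), (15,G2,5), (19,G1,6), (20,G2,7), (22,G1,8.5), (22,G3,8.5), (23,G2,10), (25,G3,11), (27,G2,12)
Step 2: Sum ranks within each group.
R_1 = 15.5 (n_1 = 3)
R_2 = 37.5 (n_2 = 5)
R_3 = 25 (n_3 = 4)
Step 3: H = 12/(N(N+1)) * sum(R_i^2/n_i) - 3(N+1)
     = 12/(12*13) * (15.5^2/3 + 37.5^2/5 + 25^2/4) - 3*13
     = 0.076923 * 517.583 - 39
     = 0.814103.
Step 4: Ties present; correction factor C = 1 - 12/(12^3 - 12) = 0.993007. Corrected H = 0.814103 / 0.993007 = 0.819836.
Step 5: Under H0, H ~ chi^2(2); p-value = 0.663705.
Step 6: alpha = 0.1. fail to reject H0.

H = 0.8198, df = 2, p = 0.663705, fail to reject H0.


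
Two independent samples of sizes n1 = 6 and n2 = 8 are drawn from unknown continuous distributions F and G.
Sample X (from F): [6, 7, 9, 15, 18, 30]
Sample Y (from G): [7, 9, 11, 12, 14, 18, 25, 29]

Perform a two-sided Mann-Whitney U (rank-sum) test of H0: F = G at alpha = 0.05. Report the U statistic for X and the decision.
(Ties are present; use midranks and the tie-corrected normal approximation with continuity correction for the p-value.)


Step 1: Combine and sort all 14 observations; assign midranks.
sorted (value, group): (6,X), (7,X), (7,Y), (9,X), (9,Y), (11,Y), (12,Y), (14,Y), (15,X), (18,X), (18,Y), (25,Y), (29,Y), (30,X)
ranks: 6->1, 7->2.5, 7->2.5, 9->4.5, 9->4.5, 11->6, 12->7, 14->8, 15->9, 18->10.5, 18->10.5, 25->12, 29->13, 30->14
Step 2: Rank sum for X: R1 = 1 + 2.5 + 4.5 + 9 + 10.5 + 14 = 41.5.
Step 3: U_X = R1 - n1(n1+1)/2 = 41.5 - 6*7/2 = 41.5 - 21 = 20.5.
       U_Y = n1*n2 - U_X = 48 - 20.5 = 27.5.
Step 4: Ties are present, so use the tie-corrected normal approximation (with continuity correction) for the p-value.
Step 5: p-value = 0.697586; compare to alpha = 0.05. fail to reject H0.

U_X = 20.5, p = 0.697586, fail to reject H0 at alpha = 0.05.


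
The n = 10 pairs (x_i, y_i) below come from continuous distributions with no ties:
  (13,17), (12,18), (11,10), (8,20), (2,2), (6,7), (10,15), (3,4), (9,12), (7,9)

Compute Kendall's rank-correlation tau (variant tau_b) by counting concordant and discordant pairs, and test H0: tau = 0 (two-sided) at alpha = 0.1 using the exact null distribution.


Step 1: Enumerate the 45 unordered pairs (i,j) with i<j and classify each by sign(x_j-x_i) * sign(y_j-y_i).
  (1,2):dx=-1,dy=+1->D; (1,3):dx=-2,dy=-7->C; (1,4):dx=-5,dy=+3->D; (1,5):dx=-11,dy=-15->C
  (1,6):dx=-7,dy=-10->C; (1,7):dx=-3,dy=-2->C; (1,8):dx=-10,dy=-13->C; (1,9):dx=-4,dy=-5->C
  (1,10):dx=-6,dy=-8->C; (2,3):dx=-1,dy=-8->C; (2,4):dx=-4,dy=+2->D; (2,5):dx=-10,dy=-16->C
  (2,6):dx=-6,dy=-11->C; (2,7):dx=-2,dy=-3->C; (2,8):dx=-9,dy=-14->C; (2,9):dx=-3,dy=-6->C
  (2,10):dx=-5,dy=-9->C; (3,4):dx=-3,dy=+10->D; (3,5):dx=-9,dy=-8->C; (3,6):dx=-5,dy=-3->C
  (3,7):dx=-1,dy=+5->D; (3,8):dx=-8,dy=-6->C; (3,9):dx=-2,dy=+2->D; (3,10):dx=-4,dy=-1->C
  (4,5):dx=-6,dy=-18->C; (4,6):dx=-2,dy=-13->C; (4,7):dx=+2,dy=-5->D; (4,8):dx=-5,dy=-16->C
  (4,9):dx=+1,dy=-8->D; (4,10):dx=-1,dy=-11->C; (5,6):dx=+4,dy=+5->C; (5,7):dx=+8,dy=+13->C
  (5,8):dx=+1,dy=+2->C; (5,9):dx=+7,dy=+10->C; (5,10):dx=+5,dy=+7->C; (6,7):dx=+4,dy=+8->C
  (6,8):dx=-3,dy=-3->C; (6,9):dx=+3,dy=+5->C; (6,10):dx=+1,dy=+2->C; (7,8):dx=-7,dy=-11->C
  (7,9):dx=-1,dy=-3->C; (7,10):dx=-3,dy=-6->C; (8,9):dx=+6,dy=+8->C; (8,10):dx=+4,dy=+5->C
  (9,10):dx=-2,dy=-3->C
Step 2: C = 37, D = 8, total pairs = 45.
Step 3: tau = (C - D)/(n(n-1)/2) = (37 - 8)/45 = 0.644444.
Step 4: Exact two-sided p-value (enumerate n! = 3628800 permutations of y under H0): p = 0.009148.
Step 5: alpha = 0.1. reject H0.

tau_b = 0.6444 (C=37, D=8), p = 0.009148, reject H0.


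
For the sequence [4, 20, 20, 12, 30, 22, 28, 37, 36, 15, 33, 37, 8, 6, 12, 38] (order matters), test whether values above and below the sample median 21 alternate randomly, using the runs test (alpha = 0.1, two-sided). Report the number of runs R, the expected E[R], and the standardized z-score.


Step 1: Compute median = 21; label A = above, B = below.
Labels in order: BBBBAAAAABAABBBA  (n_A = 8, n_B = 8)
Step 2: Count runs R = 6.
Step 3: Under H0 (random ordering), E[R] = 2*n_A*n_B/(n_A+n_B) + 1 = 2*8*8/16 + 1 = 9.0000.
        Var[R] = 2*n_A*n_B*(2*n_A*n_B - n_A - n_B) / ((n_A+n_B)^2 * (n_A+n_B-1)) = 14336/3840 = 3.7333.
        SD[R] = 1.9322.
Step 4: Continuity-corrected z = (R + 0.5 - E[R]) / SD[R] = (6 + 0.5 - 9.0000) / 1.9322 = -1.2939.
Step 5: Two-sided p-value via normal approximation = 2*(1 - Phi(|z|)) = 0.195709.
Step 6: alpha = 0.1. fail to reject H0.

R = 6, z = -1.2939, p = 0.195709, fail to reject H0.


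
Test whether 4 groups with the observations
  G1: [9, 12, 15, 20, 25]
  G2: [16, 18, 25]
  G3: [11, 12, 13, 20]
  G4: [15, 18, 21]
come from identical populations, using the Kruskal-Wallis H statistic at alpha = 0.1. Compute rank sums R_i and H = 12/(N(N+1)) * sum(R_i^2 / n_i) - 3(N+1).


Step 1: Combine all N = 15 observations and assign midranks.
sorted (value, group, rank): (9,G1,1), (11,G3,2), (12,G1,3.5), (12,G3,3.5), (13,G3,5), (15,G1,6.5), (15,G4,6.5), (16,G2,8), (18,G2,9.5), (18,G4,9.5), (20,G1,11.5), (20,G3,11.5), (21,G4,13), (25,G1,14.5), (25,G2,14.5)
Step 2: Sum ranks within each group.
R_1 = 37 (n_1 = 5)
R_2 = 32 (n_2 = 3)
R_3 = 22 (n_3 = 4)
R_4 = 29 (n_4 = 3)
Step 3: H = 12/(N(N+1)) * sum(R_i^2/n_i) - 3(N+1)
     = 12/(15*16) * (37^2/5 + 32^2/3 + 22^2/4 + 29^2/3) - 3*16
     = 0.050000 * 1016.47 - 48
     = 2.823333.
Step 4: Ties present; correction factor C = 1 - 30/(15^3 - 15) = 0.991071. Corrected H = 2.823333 / 0.991071 = 2.848769.
Step 5: Under H0, H ~ chi^2(3); p-value = 0.415535.
Step 6: alpha = 0.1. fail to reject H0.

H = 2.8488, df = 3, p = 0.415535, fail to reject H0.


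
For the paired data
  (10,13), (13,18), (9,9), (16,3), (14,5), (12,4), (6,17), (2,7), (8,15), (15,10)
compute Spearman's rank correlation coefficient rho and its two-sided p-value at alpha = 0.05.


Step 1: Rank x and y separately (midranks; no ties here).
rank(x): 10->5, 13->7, 9->4, 16->10, 14->8, 12->6, 6->2, 2->1, 8->3, 15->9
rank(y): 13->7, 18->10, 9->5, 3->1, 5->3, 4->2, 17->9, 7->4, 15->8, 10->6
Step 2: d_i = R_x(i) - R_y(i); compute d_i^2.
  (5-7)^2=4, (7-10)^2=9, (4-5)^2=1, (10-1)^2=81, (8-3)^2=25, (6-2)^2=16, (2-9)^2=49, (1-4)^2=9, (3-8)^2=25, (9-6)^2=9
sum(d^2) = 228.
Step 3: rho = 1 - 6*228 / (10*(10^2 - 1)) = 1 - 1368/990 = -0.381818.
Step 4: Under H0, t = rho * sqrt((n-2)/(1-rho^2)) = -1.1685 ~ t(8).
Step 5: Two-sided p-value from the t-distribution with 8 df = 0.276255.
Step 6: alpha = 0.05. fail to reject H0.

rho = -0.3818, p = 0.276255, fail to reject H0 at alpha = 0.05.


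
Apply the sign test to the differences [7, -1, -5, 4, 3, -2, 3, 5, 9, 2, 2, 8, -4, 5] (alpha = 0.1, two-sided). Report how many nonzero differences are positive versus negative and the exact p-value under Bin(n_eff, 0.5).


Step 1: Discard zero differences. Original n = 14; n_eff = number of nonzero differences = 14.
Nonzero differences (with sign): +7, -1, -5, +4, +3, -2, +3, +5, +9, +2, +2, +8, -4, +5
Step 2: Count signs: positive = 10, negative = 4.
Step 3: Under H0: P(positive) = 0.5, so the number of positives S ~ Bin(14, 0.5).
Step 4: Two-sided exact p-value = sum of Bin(14,0.5) probabilities at or below the observed probability = 0.179565.
Step 5: alpha = 0.1. fail to reject H0.

n_eff = 14, pos = 10, neg = 4, p = 0.179565, fail to reject H0.


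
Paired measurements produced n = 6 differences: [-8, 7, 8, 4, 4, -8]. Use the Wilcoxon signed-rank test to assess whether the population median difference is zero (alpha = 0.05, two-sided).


Step 1: Drop any zero differences (none here) and take |d_i|.
|d| = [8, 7, 8, 4, 4, 8]
Step 2: Midrank |d_i| (ties get averaged ranks).
ranks: |8|->5, |7|->3, |8|->5, |4|->1.5, |4|->1.5, |8|->5
Step 3: Attach original signs; sum ranks with positive sign and with negative sign.
W+ = 3 + 5 + 1.5 + 1.5 = 11
W- = 5 + 5 = 10
(Check: W+ + W- = 21 should equal n(n+1)/2 = 21.)
Step 4: Test statistic W = min(W+, W-) = 10.
Step 5: Ties in |d|, so use the tie-corrected normal approximation.
        E[W] = n(n+1)/4 = 6*7/4 = 10.5.
        Tie groups: |d|=4 (t=2), |d|=8 (t=3); sum(t^3 - t) = 30.
        Var[W] = n(n+1)(2n+1)/24 - sum(t^3-t)/48 = 546/24 - 30/48 = 22.125.
        z = (W - E[W]) / sqrt(Var[W]) = (10 - 10.5) / 4.7037 = -0.1063.
        Two-sided p = 2*Phi(z) = 0.915345.
Step 6: alpha = 0.05. fail to reject H0.

W+ = 11, W- = 10, W = min = 10, p = 0.915345, fail to reject H0.


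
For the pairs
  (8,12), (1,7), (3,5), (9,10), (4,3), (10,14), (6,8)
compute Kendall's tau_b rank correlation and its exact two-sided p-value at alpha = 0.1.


Step 1: Enumerate the 21 unordered pairs (i,j) with i<j and classify each by sign(x_j-x_i) * sign(y_j-y_i).
  (1,2):dx=-7,dy=-5->C; (1,3):dx=-5,dy=-7->C; (1,4):dx=+1,dy=-2->D; (1,5):dx=-4,dy=-9->C
  (1,6):dx=+2,dy=+2->C; (1,7):dx=-2,dy=-4->C; (2,3):dx=+2,dy=-2->D; (2,4):dx=+8,dy=+3->C
  (2,5):dx=+3,dy=-4->D; (2,6):dx=+9,dy=+7->C; (2,7):dx=+5,dy=+1->C; (3,4):dx=+6,dy=+5->C
  (3,5):dx=+1,dy=-2->D; (3,6):dx=+7,dy=+9->C; (3,7):dx=+3,dy=+3->C; (4,5):dx=-5,dy=-7->C
  (4,6):dx=+1,dy=+4->C; (4,7):dx=-3,dy=-2->C; (5,6):dx=+6,dy=+11->C; (5,7):dx=+2,dy=+5->C
  (6,7):dx=-4,dy=-6->C
Step 2: C = 17, D = 4, total pairs = 21.
Step 3: tau = (C - D)/(n(n-1)/2) = (17 - 4)/21 = 0.619048.
Step 4: Exact two-sided p-value (enumerate n! = 5040 permutations of y under H0): p = 0.069048.
Step 5: alpha = 0.1. reject H0.

tau_b = 0.6190 (C=17, D=4), p = 0.069048, reject H0.
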